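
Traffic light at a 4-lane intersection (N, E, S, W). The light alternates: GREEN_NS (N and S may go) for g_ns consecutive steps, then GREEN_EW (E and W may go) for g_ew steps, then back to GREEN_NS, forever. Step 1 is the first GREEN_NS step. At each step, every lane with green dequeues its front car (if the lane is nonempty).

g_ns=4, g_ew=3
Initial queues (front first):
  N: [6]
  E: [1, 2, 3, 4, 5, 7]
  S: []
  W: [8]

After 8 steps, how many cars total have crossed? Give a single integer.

Step 1 [NS]: N:car6-GO,E:wait,S:empty,W:wait | queues: N=0 E=6 S=0 W=1
Step 2 [NS]: N:empty,E:wait,S:empty,W:wait | queues: N=0 E=6 S=0 W=1
Step 3 [NS]: N:empty,E:wait,S:empty,W:wait | queues: N=0 E=6 S=0 W=1
Step 4 [NS]: N:empty,E:wait,S:empty,W:wait | queues: N=0 E=6 S=0 W=1
Step 5 [EW]: N:wait,E:car1-GO,S:wait,W:car8-GO | queues: N=0 E=5 S=0 W=0
Step 6 [EW]: N:wait,E:car2-GO,S:wait,W:empty | queues: N=0 E=4 S=0 W=0
Step 7 [EW]: N:wait,E:car3-GO,S:wait,W:empty | queues: N=0 E=3 S=0 W=0
Step 8 [NS]: N:empty,E:wait,S:empty,W:wait | queues: N=0 E=3 S=0 W=0
Cars crossed by step 8: 5

Answer: 5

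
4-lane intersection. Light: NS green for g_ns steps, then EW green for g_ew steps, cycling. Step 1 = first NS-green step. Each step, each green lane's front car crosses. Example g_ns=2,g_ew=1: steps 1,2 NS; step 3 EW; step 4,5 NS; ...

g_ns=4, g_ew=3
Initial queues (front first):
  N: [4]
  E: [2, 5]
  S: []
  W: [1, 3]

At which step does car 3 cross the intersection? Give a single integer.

Step 1 [NS]: N:car4-GO,E:wait,S:empty,W:wait | queues: N=0 E=2 S=0 W=2
Step 2 [NS]: N:empty,E:wait,S:empty,W:wait | queues: N=0 E=2 S=0 W=2
Step 3 [NS]: N:empty,E:wait,S:empty,W:wait | queues: N=0 E=2 S=0 W=2
Step 4 [NS]: N:empty,E:wait,S:empty,W:wait | queues: N=0 E=2 S=0 W=2
Step 5 [EW]: N:wait,E:car2-GO,S:wait,W:car1-GO | queues: N=0 E=1 S=0 W=1
Step 6 [EW]: N:wait,E:car5-GO,S:wait,W:car3-GO | queues: N=0 E=0 S=0 W=0
Car 3 crosses at step 6

6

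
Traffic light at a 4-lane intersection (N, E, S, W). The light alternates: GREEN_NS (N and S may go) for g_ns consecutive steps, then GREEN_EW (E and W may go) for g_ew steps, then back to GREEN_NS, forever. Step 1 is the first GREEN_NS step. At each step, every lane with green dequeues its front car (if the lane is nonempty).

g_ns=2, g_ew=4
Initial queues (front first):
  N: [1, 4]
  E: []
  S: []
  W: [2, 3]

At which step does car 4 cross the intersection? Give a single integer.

Step 1 [NS]: N:car1-GO,E:wait,S:empty,W:wait | queues: N=1 E=0 S=0 W=2
Step 2 [NS]: N:car4-GO,E:wait,S:empty,W:wait | queues: N=0 E=0 S=0 W=2
Step 3 [EW]: N:wait,E:empty,S:wait,W:car2-GO | queues: N=0 E=0 S=0 W=1
Step 4 [EW]: N:wait,E:empty,S:wait,W:car3-GO | queues: N=0 E=0 S=0 W=0
Car 4 crosses at step 2

2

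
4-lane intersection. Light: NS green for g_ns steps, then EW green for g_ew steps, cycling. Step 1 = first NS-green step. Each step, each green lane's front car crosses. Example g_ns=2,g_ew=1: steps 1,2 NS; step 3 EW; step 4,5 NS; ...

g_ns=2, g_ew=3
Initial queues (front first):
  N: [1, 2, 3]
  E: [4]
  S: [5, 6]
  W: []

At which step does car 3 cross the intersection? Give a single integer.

Step 1 [NS]: N:car1-GO,E:wait,S:car5-GO,W:wait | queues: N=2 E=1 S=1 W=0
Step 2 [NS]: N:car2-GO,E:wait,S:car6-GO,W:wait | queues: N=1 E=1 S=0 W=0
Step 3 [EW]: N:wait,E:car4-GO,S:wait,W:empty | queues: N=1 E=0 S=0 W=0
Step 4 [EW]: N:wait,E:empty,S:wait,W:empty | queues: N=1 E=0 S=0 W=0
Step 5 [EW]: N:wait,E:empty,S:wait,W:empty | queues: N=1 E=0 S=0 W=0
Step 6 [NS]: N:car3-GO,E:wait,S:empty,W:wait | queues: N=0 E=0 S=0 W=0
Car 3 crosses at step 6

6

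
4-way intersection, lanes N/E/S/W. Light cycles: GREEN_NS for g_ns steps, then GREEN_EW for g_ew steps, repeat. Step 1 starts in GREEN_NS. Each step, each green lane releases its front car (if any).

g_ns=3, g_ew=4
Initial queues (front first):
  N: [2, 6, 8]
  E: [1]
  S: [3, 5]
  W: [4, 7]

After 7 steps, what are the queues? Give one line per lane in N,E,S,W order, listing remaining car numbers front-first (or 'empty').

Step 1 [NS]: N:car2-GO,E:wait,S:car3-GO,W:wait | queues: N=2 E=1 S=1 W=2
Step 2 [NS]: N:car6-GO,E:wait,S:car5-GO,W:wait | queues: N=1 E=1 S=0 W=2
Step 3 [NS]: N:car8-GO,E:wait,S:empty,W:wait | queues: N=0 E=1 S=0 W=2
Step 4 [EW]: N:wait,E:car1-GO,S:wait,W:car4-GO | queues: N=0 E=0 S=0 W=1
Step 5 [EW]: N:wait,E:empty,S:wait,W:car7-GO | queues: N=0 E=0 S=0 W=0

N: empty
E: empty
S: empty
W: empty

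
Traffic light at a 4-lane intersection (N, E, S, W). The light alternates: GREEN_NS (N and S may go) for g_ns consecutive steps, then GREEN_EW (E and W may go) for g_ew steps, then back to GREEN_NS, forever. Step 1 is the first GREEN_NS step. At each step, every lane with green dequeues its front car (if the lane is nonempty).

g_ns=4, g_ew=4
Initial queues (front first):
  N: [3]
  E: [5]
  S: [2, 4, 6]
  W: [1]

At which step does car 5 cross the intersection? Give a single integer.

Step 1 [NS]: N:car3-GO,E:wait,S:car2-GO,W:wait | queues: N=0 E=1 S=2 W=1
Step 2 [NS]: N:empty,E:wait,S:car4-GO,W:wait | queues: N=0 E=1 S=1 W=1
Step 3 [NS]: N:empty,E:wait,S:car6-GO,W:wait | queues: N=0 E=1 S=0 W=1
Step 4 [NS]: N:empty,E:wait,S:empty,W:wait | queues: N=0 E=1 S=0 W=1
Step 5 [EW]: N:wait,E:car5-GO,S:wait,W:car1-GO | queues: N=0 E=0 S=0 W=0
Car 5 crosses at step 5

5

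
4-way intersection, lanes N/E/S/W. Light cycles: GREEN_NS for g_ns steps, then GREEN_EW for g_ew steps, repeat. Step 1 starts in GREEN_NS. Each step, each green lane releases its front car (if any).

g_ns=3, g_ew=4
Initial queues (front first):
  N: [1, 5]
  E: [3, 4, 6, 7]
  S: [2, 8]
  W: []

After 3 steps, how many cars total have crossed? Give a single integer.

Step 1 [NS]: N:car1-GO,E:wait,S:car2-GO,W:wait | queues: N=1 E=4 S=1 W=0
Step 2 [NS]: N:car5-GO,E:wait,S:car8-GO,W:wait | queues: N=0 E=4 S=0 W=0
Step 3 [NS]: N:empty,E:wait,S:empty,W:wait | queues: N=0 E=4 S=0 W=0
Cars crossed by step 3: 4

Answer: 4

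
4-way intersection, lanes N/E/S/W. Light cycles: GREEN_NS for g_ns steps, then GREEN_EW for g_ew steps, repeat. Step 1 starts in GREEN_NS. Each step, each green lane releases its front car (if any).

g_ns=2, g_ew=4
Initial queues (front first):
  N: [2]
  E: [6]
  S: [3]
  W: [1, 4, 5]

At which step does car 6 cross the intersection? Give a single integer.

Step 1 [NS]: N:car2-GO,E:wait,S:car3-GO,W:wait | queues: N=0 E=1 S=0 W=3
Step 2 [NS]: N:empty,E:wait,S:empty,W:wait | queues: N=0 E=1 S=0 W=3
Step 3 [EW]: N:wait,E:car6-GO,S:wait,W:car1-GO | queues: N=0 E=0 S=0 W=2
Step 4 [EW]: N:wait,E:empty,S:wait,W:car4-GO | queues: N=0 E=0 S=0 W=1
Step 5 [EW]: N:wait,E:empty,S:wait,W:car5-GO | queues: N=0 E=0 S=0 W=0
Car 6 crosses at step 3

3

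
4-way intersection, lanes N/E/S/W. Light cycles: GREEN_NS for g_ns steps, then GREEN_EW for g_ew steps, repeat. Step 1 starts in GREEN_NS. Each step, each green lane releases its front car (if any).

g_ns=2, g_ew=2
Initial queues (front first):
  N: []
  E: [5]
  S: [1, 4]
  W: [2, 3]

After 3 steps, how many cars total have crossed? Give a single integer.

Answer: 4

Derivation:
Step 1 [NS]: N:empty,E:wait,S:car1-GO,W:wait | queues: N=0 E=1 S=1 W=2
Step 2 [NS]: N:empty,E:wait,S:car4-GO,W:wait | queues: N=0 E=1 S=0 W=2
Step 3 [EW]: N:wait,E:car5-GO,S:wait,W:car2-GO | queues: N=0 E=0 S=0 W=1
Cars crossed by step 3: 4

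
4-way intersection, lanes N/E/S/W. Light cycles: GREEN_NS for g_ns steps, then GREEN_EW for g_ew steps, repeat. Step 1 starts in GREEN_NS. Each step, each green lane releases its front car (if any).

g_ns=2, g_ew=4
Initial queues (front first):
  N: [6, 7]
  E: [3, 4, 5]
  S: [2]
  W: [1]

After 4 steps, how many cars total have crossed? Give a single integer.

Step 1 [NS]: N:car6-GO,E:wait,S:car2-GO,W:wait | queues: N=1 E=3 S=0 W=1
Step 2 [NS]: N:car7-GO,E:wait,S:empty,W:wait | queues: N=0 E=3 S=0 W=1
Step 3 [EW]: N:wait,E:car3-GO,S:wait,W:car1-GO | queues: N=0 E=2 S=0 W=0
Step 4 [EW]: N:wait,E:car4-GO,S:wait,W:empty | queues: N=0 E=1 S=0 W=0
Cars crossed by step 4: 6

Answer: 6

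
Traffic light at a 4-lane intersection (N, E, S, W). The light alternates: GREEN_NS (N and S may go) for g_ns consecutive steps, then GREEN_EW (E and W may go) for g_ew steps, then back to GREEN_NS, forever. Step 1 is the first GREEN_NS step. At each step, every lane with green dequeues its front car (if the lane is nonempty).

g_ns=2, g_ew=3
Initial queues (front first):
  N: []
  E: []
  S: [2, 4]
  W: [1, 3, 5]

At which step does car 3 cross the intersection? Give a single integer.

Step 1 [NS]: N:empty,E:wait,S:car2-GO,W:wait | queues: N=0 E=0 S=1 W=3
Step 2 [NS]: N:empty,E:wait,S:car4-GO,W:wait | queues: N=0 E=0 S=0 W=3
Step 3 [EW]: N:wait,E:empty,S:wait,W:car1-GO | queues: N=0 E=0 S=0 W=2
Step 4 [EW]: N:wait,E:empty,S:wait,W:car3-GO | queues: N=0 E=0 S=0 W=1
Step 5 [EW]: N:wait,E:empty,S:wait,W:car5-GO | queues: N=0 E=0 S=0 W=0
Car 3 crosses at step 4

4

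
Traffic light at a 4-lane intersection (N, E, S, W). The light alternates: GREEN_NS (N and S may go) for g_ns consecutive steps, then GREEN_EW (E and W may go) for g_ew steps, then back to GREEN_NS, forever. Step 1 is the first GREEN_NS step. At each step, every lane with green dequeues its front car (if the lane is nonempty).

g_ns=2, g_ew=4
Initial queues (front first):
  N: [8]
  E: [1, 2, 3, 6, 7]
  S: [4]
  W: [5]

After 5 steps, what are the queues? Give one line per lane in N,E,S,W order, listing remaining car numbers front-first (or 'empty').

Step 1 [NS]: N:car8-GO,E:wait,S:car4-GO,W:wait | queues: N=0 E=5 S=0 W=1
Step 2 [NS]: N:empty,E:wait,S:empty,W:wait | queues: N=0 E=5 S=0 W=1
Step 3 [EW]: N:wait,E:car1-GO,S:wait,W:car5-GO | queues: N=0 E=4 S=0 W=0
Step 4 [EW]: N:wait,E:car2-GO,S:wait,W:empty | queues: N=0 E=3 S=0 W=0
Step 5 [EW]: N:wait,E:car3-GO,S:wait,W:empty | queues: N=0 E=2 S=0 W=0

N: empty
E: 6 7
S: empty
W: empty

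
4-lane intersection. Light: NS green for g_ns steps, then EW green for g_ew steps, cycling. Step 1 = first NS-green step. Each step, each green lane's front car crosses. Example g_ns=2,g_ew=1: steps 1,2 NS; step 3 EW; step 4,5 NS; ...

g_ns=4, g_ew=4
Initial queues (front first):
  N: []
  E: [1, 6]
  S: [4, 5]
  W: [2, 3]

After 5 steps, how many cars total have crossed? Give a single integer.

Step 1 [NS]: N:empty,E:wait,S:car4-GO,W:wait | queues: N=0 E=2 S=1 W=2
Step 2 [NS]: N:empty,E:wait,S:car5-GO,W:wait | queues: N=0 E=2 S=0 W=2
Step 3 [NS]: N:empty,E:wait,S:empty,W:wait | queues: N=0 E=2 S=0 W=2
Step 4 [NS]: N:empty,E:wait,S:empty,W:wait | queues: N=0 E=2 S=0 W=2
Step 5 [EW]: N:wait,E:car1-GO,S:wait,W:car2-GO | queues: N=0 E=1 S=0 W=1
Cars crossed by step 5: 4

Answer: 4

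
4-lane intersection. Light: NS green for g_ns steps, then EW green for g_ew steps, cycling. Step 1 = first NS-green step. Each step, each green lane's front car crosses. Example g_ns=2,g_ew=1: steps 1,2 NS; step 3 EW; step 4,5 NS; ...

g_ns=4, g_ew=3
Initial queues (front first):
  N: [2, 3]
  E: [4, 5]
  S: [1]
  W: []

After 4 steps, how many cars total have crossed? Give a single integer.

Step 1 [NS]: N:car2-GO,E:wait,S:car1-GO,W:wait | queues: N=1 E=2 S=0 W=0
Step 2 [NS]: N:car3-GO,E:wait,S:empty,W:wait | queues: N=0 E=2 S=0 W=0
Step 3 [NS]: N:empty,E:wait,S:empty,W:wait | queues: N=0 E=2 S=0 W=0
Step 4 [NS]: N:empty,E:wait,S:empty,W:wait | queues: N=0 E=2 S=0 W=0
Cars crossed by step 4: 3

Answer: 3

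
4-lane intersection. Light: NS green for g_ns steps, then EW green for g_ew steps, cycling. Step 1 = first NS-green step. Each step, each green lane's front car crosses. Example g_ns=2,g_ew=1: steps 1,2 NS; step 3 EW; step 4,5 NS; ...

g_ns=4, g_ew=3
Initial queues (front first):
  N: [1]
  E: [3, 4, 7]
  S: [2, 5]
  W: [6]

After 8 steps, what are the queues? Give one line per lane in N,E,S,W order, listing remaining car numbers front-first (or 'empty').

Step 1 [NS]: N:car1-GO,E:wait,S:car2-GO,W:wait | queues: N=0 E=3 S=1 W=1
Step 2 [NS]: N:empty,E:wait,S:car5-GO,W:wait | queues: N=0 E=3 S=0 W=1
Step 3 [NS]: N:empty,E:wait,S:empty,W:wait | queues: N=0 E=3 S=0 W=1
Step 4 [NS]: N:empty,E:wait,S:empty,W:wait | queues: N=0 E=3 S=0 W=1
Step 5 [EW]: N:wait,E:car3-GO,S:wait,W:car6-GO | queues: N=0 E=2 S=0 W=0
Step 6 [EW]: N:wait,E:car4-GO,S:wait,W:empty | queues: N=0 E=1 S=0 W=0
Step 7 [EW]: N:wait,E:car7-GO,S:wait,W:empty | queues: N=0 E=0 S=0 W=0

N: empty
E: empty
S: empty
W: empty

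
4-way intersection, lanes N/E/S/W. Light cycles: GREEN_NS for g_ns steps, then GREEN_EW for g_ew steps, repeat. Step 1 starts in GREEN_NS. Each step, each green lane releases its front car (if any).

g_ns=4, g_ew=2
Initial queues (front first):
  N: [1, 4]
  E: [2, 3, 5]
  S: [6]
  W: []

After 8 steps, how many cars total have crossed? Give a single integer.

Answer: 5

Derivation:
Step 1 [NS]: N:car1-GO,E:wait,S:car6-GO,W:wait | queues: N=1 E=3 S=0 W=0
Step 2 [NS]: N:car4-GO,E:wait,S:empty,W:wait | queues: N=0 E=3 S=0 W=0
Step 3 [NS]: N:empty,E:wait,S:empty,W:wait | queues: N=0 E=3 S=0 W=0
Step 4 [NS]: N:empty,E:wait,S:empty,W:wait | queues: N=0 E=3 S=0 W=0
Step 5 [EW]: N:wait,E:car2-GO,S:wait,W:empty | queues: N=0 E=2 S=0 W=0
Step 6 [EW]: N:wait,E:car3-GO,S:wait,W:empty | queues: N=0 E=1 S=0 W=0
Step 7 [NS]: N:empty,E:wait,S:empty,W:wait | queues: N=0 E=1 S=0 W=0
Step 8 [NS]: N:empty,E:wait,S:empty,W:wait | queues: N=0 E=1 S=0 W=0
Cars crossed by step 8: 5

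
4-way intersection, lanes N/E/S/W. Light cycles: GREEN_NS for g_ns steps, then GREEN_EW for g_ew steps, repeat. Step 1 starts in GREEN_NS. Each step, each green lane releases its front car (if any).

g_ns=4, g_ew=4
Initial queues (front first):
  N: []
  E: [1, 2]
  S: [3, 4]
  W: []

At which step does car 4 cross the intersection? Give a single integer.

Step 1 [NS]: N:empty,E:wait,S:car3-GO,W:wait | queues: N=0 E=2 S=1 W=0
Step 2 [NS]: N:empty,E:wait,S:car4-GO,W:wait | queues: N=0 E=2 S=0 W=0
Step 3 [NS]: N:empty,E:wait,S:empty,W:wait | queues: N=0 E=2 S=0 W=0
Step 4 [NS]: N:empty,E:wait,S:empty,W:wait | queues: N=0 E=2 S=0 W=0
Step 5 [EW]: N:wait,E:car1-GO,S:wait,W:empty | queues: N=0 E=1 S=0 W=0
Step 6 [EW]: N:wait,E:car2-GO,S:wait,W:empty | queues: N=0 E=0 S=0 W=0
Car 4 crosses at step 2

2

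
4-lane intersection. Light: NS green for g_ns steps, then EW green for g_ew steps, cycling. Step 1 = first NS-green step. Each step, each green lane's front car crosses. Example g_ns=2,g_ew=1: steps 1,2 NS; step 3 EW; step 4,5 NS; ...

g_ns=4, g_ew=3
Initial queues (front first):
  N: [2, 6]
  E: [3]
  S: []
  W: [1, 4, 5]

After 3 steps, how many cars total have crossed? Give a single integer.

Step 1 [NS]: N:car2-GO,E:wait,S:empty,W:wait | queues: N=1 E=1 S=0 W=3
Step 2 [NS]: N:car6-GO,E:wait,S:empty,W:wait | queues: N=0 E=1 S=0 W=3
Step 3 [NS]: N:empty,E:wait,S:empty,W:wait | queues: N=0 E=1 S=0 W=3
Cars crossed by step 3: 2

Answer: 2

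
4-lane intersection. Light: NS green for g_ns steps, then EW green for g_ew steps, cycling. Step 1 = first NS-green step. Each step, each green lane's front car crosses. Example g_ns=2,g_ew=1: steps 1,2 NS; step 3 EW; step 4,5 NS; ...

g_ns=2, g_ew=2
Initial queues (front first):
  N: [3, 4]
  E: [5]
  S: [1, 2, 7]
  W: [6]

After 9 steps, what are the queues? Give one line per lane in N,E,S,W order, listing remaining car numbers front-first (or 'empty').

Step 1 [NS]: N:car3-GO,E:wait,S:car1-GO,W:wait | queues: N=1 E=1 S=2 W=1
Step 2 [NS]: N:car4-GO,E:wait,S:car2-GO,W:wait | queues: N=0 E=1 S=1 W=1
Step 3 [EW]: N:wait,E:car5-GO,S:wait,W:car6-GO | queues: N=0 E=0 S=1 W=0
Step 4 [EW]: N:wait,E:empty,S:wait,W:empty | queues: N=0 E=0 S=1 W=0
Step 5 [NS]: N:empty,E:wait,S:car7-GO,W:wait | queues: N=0 E=0 S=0 W=0

N: empty
E: empty
S: empty
W: empty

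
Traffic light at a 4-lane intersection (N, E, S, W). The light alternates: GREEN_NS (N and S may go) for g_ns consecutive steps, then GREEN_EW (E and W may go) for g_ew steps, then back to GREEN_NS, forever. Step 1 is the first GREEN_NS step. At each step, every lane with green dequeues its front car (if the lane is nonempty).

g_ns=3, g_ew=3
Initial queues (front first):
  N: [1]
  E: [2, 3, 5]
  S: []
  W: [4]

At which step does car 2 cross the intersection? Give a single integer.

Step 1 [NS]: N:car1-GO,E:wait,S:empty,W:wait | queues: N=0 E=3 S=0 W=1
Step 2 [NS]: N:empty,E:wait,S:empty,W:wait | queues: N=0 E=3 S=0 W=1
Step 3 [NS]: N:empty,E:wait,S:empty,W:wait | queues: N=0 E=3 S=0 W=1
Step 4 [EW]: N:wait,E:car2-GO,S:wait,W:car4-GO | queues: N=0 E=2 S=0 W=0
Step 5 [EW]: N:wait,E:car3-GO,S:wait,W:empty | queues: N=0 E=1 S=0 W=0
Step 6 [EW]: N:wait,E:car5-GO,S:wait,W:empty | queues: N=0 E=0 S=0 W=0
Car 2 crosses at step 4

4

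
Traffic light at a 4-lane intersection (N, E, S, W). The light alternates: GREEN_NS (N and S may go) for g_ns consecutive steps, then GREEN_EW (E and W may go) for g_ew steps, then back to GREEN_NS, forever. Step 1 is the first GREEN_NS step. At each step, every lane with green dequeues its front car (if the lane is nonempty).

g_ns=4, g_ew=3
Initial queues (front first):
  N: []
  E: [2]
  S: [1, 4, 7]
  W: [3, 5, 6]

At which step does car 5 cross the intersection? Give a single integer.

Step 1 [NS]: N:empty,E:wait,S:car1-GO,W:wait | queues: N=0 E=1 S=2 W=3
Step 2 [NS]: N:empty,E:wait,S:car4-GO,W:wait | queues: N=0 E=1 S=1 W=3
Step 3 [NS]: N:empty,E:wait,S:car7-GO,W:wait | queues: N=0 E=1 S=0 W=3
Step 4 [NS]: N:empty,E:wait,S:empty,W:wait | queues: N=0 E=1 S=0 W=3
Step 5 [EW]: N:wait,E:car2-GO,S:wait,W:car3-GO | queues: N=0 E=0 S=0 W=2
Step 6 [EW]: N:wait,E:empty,S:wait,W:car5-GO | queues: N=0 E=0 S=0 W=1
Step 7 [EW]: N:wait,E:empty,S:wait,W:car6-GO | queues: N=0 E=0 S=0 W=0
Car 5 crosses at step 6

6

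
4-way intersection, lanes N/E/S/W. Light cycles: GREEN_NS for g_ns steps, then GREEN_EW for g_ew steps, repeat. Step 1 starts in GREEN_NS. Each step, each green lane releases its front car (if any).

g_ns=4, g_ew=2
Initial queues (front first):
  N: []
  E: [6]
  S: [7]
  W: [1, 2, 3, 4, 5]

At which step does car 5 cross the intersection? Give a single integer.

Step 1 [NS]: N:empty,E:wait,S:car7-GO,W:wait | queues: N=0 E=1 S=0 W=5
Step 2 [NS]: N:empty,E:wait,S:empty,W:wait | queues: N=0 E=1 S=0 W=5
Step 3 [NS]: N:empty,E:wait,S:empty,W:wait | queues: N=0 E=1 S=0 W=5
Step 4 [NS]: N:empty,E:wait,S:empty,W:wait | queues: N=0 E=1 S=0 W=5
Step 5 [EW]: N:wait,E:car6-GO,S:wait,W:car1-GO | queues: N=0 E=0 S=0 W=4
Step 6 [EW]: N:wait,E:empty,S:wait,W:car2-GO | queues: N=0 E=0 S=0 W=3
Step 7 [NS]: N:empty,E:wait,S:empty,W:wait | queues: N=0 E=0 S=0 W=3
Step 8 [NS]: N:empty,E:wait,S:empty,W:wait | queues: N=0 E=0 S=0 W=3
Step 9 [NS]: N:empty,E:wait,S:empty,W:wait | queues: N=0 E=0 S=0 W=3
Step 10 [NS]: N:empty,E:wait,S:empty,W:wait | queues: N=0 E=0 S=0 W=3
Step 11 [EW]: N:wait,E:empty,S:wait,W:car3-GO | queues: N=0 E=0 S=0 W=2
Step 12 [EW]: N:wait,E:empty,S:wait,W:car4-GO | queues: N=0 E=0 S=0 W=1
Step 13 [NS]: N:empty,E:wait,S:empty,W:wait | queues: N=0 E=0 S=0 W=1
Step 14 [NS]: N:empty,E:wait,S:empty,W:wait | queues: N=0 E=0 S=0 W=1
Step 15 [NS]: N:empty,E:wait,S:empty,W:wait | queues: N=0 E=0 S=0 W=1
Step 16 [NS]: N:empty,E:wait,S:empty,W:wait | queues: N=0 E=0 S=0 W=1
Step 17 [EW]: N:wait,E:empty,S:wait,W:car5-GO | queues: N=0 E=0 S=0 W=0
Car 5 crosses at step 17

17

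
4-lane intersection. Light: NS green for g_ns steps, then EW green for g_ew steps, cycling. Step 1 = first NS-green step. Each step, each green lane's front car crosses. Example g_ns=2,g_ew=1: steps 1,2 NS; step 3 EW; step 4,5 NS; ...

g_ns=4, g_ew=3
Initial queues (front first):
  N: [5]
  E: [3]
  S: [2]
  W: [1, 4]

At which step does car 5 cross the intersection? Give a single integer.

Step 1 [NS]: N:car5-GO,E:wait,S:car2-GO,W:wait | queues: N=0 E=1 S=0 W=2
Step 2 [NS]: N:empty,E:wait,S:empty,W:wait | queues: N=0 E=1 S=0 W=2
Step 3 [NS]: N:empty,E:wait,S:empty,W:wait | queues: N=0 E=1 S=0 W=2
Step 4 [NS]: N:empty,E:wait,S:empty,W:wait | queues: N=0 E=1 S=0 W=2
Step 5 [EW]: N:wait,E:car3-GO,S:wait,W:car1-GO | queues: N=0 E=0 S=0 W=1
Step 6 [EW]: N:wait,E:empty,S:wait,W:car4-GO | queues: N=0 E=0 S=0 W=0
Car 5 crosses at step 1

1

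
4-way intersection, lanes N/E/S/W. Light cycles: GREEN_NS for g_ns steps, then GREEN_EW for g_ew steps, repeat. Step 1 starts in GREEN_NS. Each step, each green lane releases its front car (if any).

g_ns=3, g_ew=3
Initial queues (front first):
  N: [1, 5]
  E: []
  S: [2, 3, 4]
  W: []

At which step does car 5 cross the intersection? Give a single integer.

Step 1 [NS]: N:car1-GO,E:wait,S:car2-GO,W:wait | queues: N=1 E=0 S=2 W=0
Step 2 [NS]: N:car5-GO,E:wait,S:car3-GO,W:wait | queues: N=0 E=0 S=1 W=0
Step 3 [NS]: N:empty,E:wait,S:car4-GO,W:wait | queues: N=0 E=0 S=0 W=0
Car 5 crosses at step 2

2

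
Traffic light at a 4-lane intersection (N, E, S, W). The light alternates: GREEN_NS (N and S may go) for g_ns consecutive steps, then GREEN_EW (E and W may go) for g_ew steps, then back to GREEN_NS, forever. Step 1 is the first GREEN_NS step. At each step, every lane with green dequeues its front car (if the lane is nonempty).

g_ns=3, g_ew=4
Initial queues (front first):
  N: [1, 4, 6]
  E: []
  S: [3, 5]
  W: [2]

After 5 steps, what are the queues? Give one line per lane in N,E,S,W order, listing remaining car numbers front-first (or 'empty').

Step 1 [NS]: N:car1-GO,E:wait,S:car3-GO,W:wait | queues: N=2 E=0 S=1 W=1
Step 2 [NS]: N:car4-GO,E:wait,S:car5-GO,W:wait | queues: N=1 E=0 S=0 W=1
Step 3 [NS]: N:car6-GO,E:wait,S:empty,W:wait | queues: N=0 E=0 S=0 W=1
Step 4 [EW]: N:wait,E:empty,S:wait,W:car2-GO | queues: N=0 E=0 S=0 W=0

N: empty
E: empty
S: empty
W: empty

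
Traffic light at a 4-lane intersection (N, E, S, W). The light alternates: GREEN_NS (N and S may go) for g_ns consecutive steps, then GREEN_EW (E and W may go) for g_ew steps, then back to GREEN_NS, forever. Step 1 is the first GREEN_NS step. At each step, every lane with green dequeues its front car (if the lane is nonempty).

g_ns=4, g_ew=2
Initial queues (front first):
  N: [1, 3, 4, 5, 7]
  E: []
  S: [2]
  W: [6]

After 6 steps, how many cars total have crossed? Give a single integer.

Step 1 [NS]: N:car1-GO,E:wait,S:car2-GO,W:wait | queues: N=4 E=0 S=0 W=1
Step 2 [NS]: N:car3-GO,E:wait,S:empty,W:wait | queues: N=3 E=0 S=0 W=1
Step 3 [NS]: N:car4-GO,E:wait,S:empty,W:wait | queues: N=2 E=0 S=0 W=1
Step 4 [NS]: N:car5-GO,E:wait,S:empty,W:wait | queues: N=1 E=0 S=0 W=1
Step 5 [EW]: N:wait,E:empty,S:wait,W:car6-GO | queues: N=1 E=0 S=0 W=0
Step 6 [EW]: N:wait,E:empty,S:wait,W:empty | queues: N=1 E=0 S=0 W=0
Cars crossed by step 6: 6

Answer: 6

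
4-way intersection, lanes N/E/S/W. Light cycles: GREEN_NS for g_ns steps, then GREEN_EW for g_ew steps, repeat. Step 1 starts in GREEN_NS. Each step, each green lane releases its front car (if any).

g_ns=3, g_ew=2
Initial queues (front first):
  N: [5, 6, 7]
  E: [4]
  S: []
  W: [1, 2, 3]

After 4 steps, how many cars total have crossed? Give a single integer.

Answer: 5

Derivation:
Step 1 [NS]: N:car5-GO,E:wait,S:empty,W:wait | queues: N=2 E=1 S=0 W=3
Step 2 [NS]: N:car6-GO,E:wait,S:empty,W:wait | queues: N=1 E=1 S=0 W=3
Step 3 [NS]: N:car7-GO,E:wait,S:empty,W:wait | queues: N=0 E=1 S=0 W=3
Step 4 [EW]: N:wait,E:car4-GO,S:wait,W:car1-GO | queues: N=0 E=0 S=0 W=2
Cars crossed by step 4: 5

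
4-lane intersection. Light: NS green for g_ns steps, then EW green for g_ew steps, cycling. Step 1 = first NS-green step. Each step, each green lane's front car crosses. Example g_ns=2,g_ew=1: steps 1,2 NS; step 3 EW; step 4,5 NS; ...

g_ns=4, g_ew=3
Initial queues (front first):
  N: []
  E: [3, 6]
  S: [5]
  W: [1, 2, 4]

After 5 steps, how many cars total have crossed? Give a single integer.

Answer: 3

Derivation:
Step 1 [NS]: N:empty,E:wait,S:car5-GO,W:wait | queues: N=0 E=2 S=0 W=3
Step 2 [NS]: N:empty,E:wait,S:empty,W:wait | queues: N=0 E=2 S=0 W=3
Step 3 [NS]: N:empty,E:wait,S:empty,W:wait | queues: N=0 E=2 S=0 W=3
Step 4 [NS]: N:empty,E:wait,S:empty,W:wait | queues: N=0 E=2 S=0 W=3
Step 5 [EW]: N:wait,E:car3-GO,S:wait,W:car1-GO | queues: N=0 E=1 S=0 W=2
Cars crossed by step 5: 3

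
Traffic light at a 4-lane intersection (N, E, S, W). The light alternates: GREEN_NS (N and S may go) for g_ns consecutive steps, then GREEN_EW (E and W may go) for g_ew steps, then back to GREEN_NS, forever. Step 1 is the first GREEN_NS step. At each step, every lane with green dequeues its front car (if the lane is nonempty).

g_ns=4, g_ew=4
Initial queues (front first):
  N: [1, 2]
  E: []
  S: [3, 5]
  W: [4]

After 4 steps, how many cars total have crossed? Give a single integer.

Step 1 [NS]: N:car1-GO,E:wait,S:car3-GO,W:wait | queues: N=1 E=0 S=1 W=1
Step 2 [NS]: N:car2-GO,E:wait,S:car5-GO,W:wait | queues: N=0 E=0 S=0 W=1
Step 3 [NS]: N:empty,E:wait,S:empty,W:wait | queues: N=0 E=0 S=0 W=1
Step 4 [NS]: N:empty,E:wait,S:empty,W:wait | queues: N=0 E=0 S=0 W=1
Cars crossed by step 4: 4

Answer: 4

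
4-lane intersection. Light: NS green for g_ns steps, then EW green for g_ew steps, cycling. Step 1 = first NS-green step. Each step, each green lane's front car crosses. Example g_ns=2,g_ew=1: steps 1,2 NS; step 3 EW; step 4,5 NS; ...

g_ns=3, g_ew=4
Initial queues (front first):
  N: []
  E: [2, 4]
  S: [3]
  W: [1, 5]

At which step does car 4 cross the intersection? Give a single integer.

Step 1 [NS]: N:empty,E:wait,S:car3-GO,W:wait | queues: N=0 E=2 S=0 W=2
Step 2 [NS]: N:empty,E:wait,S:empty,W:wait | queues: N=0 E=2 S=0 W=2
Step 3 [NS]: N:empty,E:wait,S:empty,W:wait | queues: N=0 E=2 S=0 W=2
Step 4 [EW]: N:wait,E:car2-GO,S:wait,W:car1-GO | queues: N=0 E=1 S=0 W=1
Step 5 [EW]: N:wait,E:car4-GO,S:wait,W:car5-GO | queues: N=0 E=0 S=0 W=0
Car 4 crosses at step 5

5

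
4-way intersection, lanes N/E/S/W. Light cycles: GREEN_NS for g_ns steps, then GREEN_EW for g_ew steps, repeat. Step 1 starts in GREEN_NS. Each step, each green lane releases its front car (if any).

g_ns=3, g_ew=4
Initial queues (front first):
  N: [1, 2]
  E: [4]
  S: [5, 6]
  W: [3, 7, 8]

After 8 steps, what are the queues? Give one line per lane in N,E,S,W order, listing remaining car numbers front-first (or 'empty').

Step 1 [NS]: N:car1-GO,E:wait,S:car5-GO,W:wait | queues: N=1 E=1 S=1 W=3
Step 2 [NS]: N:car2-GO,E:wait,S:car6-GO,W:wait | queues: N=0 E=1 S=0 W=3
Step 3 [NS]: N:empty,E:wait,S:empty,W:wait | queues: N=0 E=1 S=0 W=3
Step 4 [EW]: N:wait,E:car4-GO,S:wait,W:car3-GO | queues: N=0 E=0 S=0 W=2
Step 5 [EW]: N:wait,E:empty,S:wait,W:car7-GO | queues: N=0 E=0 S=0 W=1
Step 6 [EW]: N:wait,E:empty,S:wait,W:car8-GO | queues: N=0 E=0 S=0 W=0

N: empty
E: empty
S: empty
W: empty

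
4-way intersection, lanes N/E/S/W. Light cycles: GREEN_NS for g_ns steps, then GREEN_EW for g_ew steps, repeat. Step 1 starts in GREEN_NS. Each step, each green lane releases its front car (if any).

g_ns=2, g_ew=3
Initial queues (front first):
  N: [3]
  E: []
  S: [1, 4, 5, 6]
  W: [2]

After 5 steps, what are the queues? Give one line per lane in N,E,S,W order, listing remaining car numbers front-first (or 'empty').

Step 1 [NS]: N:car3-GO,E:wait,S:car1-GO,W:wait | queues: N=0 E=0 S=3 W=1
Step 2 [NS]: N:empty,E:wait,S:car4-GO,W:wait | queues: N=0 E=0 S=2 W=1
Step 3 [EW]: N:wait,E:empty,S:wait,W:car2-GO | queues: N=0 E=0 S=2 W=0
Step 4 [EW]: N:wait,E:empty,S:wait,W:empty | queues: N=0 E=0 S=2 W=0
Step 5 [EW]: N:wait,E:empty,S:wait,W:empty | queues: N=0 E=0 S=2 W=0

N: empty
E: empty
S: 5 6
W: empty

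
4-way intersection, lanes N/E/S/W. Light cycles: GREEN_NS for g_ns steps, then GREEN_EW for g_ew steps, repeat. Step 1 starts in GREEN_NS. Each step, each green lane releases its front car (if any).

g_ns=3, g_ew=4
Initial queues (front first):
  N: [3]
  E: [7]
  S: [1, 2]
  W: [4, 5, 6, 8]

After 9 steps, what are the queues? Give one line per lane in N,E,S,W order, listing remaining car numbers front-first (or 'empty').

Step 1 [NS]: N:car3-GO,E:wait,S:car1-GO,W:wait | queues: N=0 E=1 S=1 W=4
Step 2 [NS]: N:empty,E:wait,S:car2-GO,W:wait | queues: N=0 E=1 S=0 W=4
Step 3 [NS]: N:empty,E:wait,S:empty,W:wait | queues: N=0 E=1 S=0 W=4
Step 4 [EW]: N:wait,E:car7-GO,S:wait,W:car4-GO | queues: N=0 E=0 S=0 W=3
Step 5 [EW]: N:wait,E:empty,S:wait,W:car5-GO | queues: N=0 E=0 S=0 W=2
Step 6 [EW]: N:wait,E:empty,S:wait,W:car6-GO | queues: N=0 E=0 S=0 W=1
Step 7 [EW]: N:wait,E:empty,S:wait,W:car8-GO | queues: N=0 E=0 S=0 W=0

N: empty
E: empty
S: empty
W: empty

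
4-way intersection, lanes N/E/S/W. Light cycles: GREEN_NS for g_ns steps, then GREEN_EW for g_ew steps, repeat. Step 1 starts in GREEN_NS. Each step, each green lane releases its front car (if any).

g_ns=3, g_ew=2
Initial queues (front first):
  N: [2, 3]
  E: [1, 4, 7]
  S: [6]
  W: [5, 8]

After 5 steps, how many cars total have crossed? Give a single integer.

Answer: 7

Derivation:
Step 1 [NS]: N:car2-GO,E:wait,S:car6-GO,W:wait | queues: N=1 E=3 S=0 W=2
Step 2 [NS]: N:car3-GO,E:wait,S:empty,W:wait | queues: N=0 E=3 S=0 W=2
Step 3 [NS]: N:empty,E:wait,S:empty,W:wait | queues: N=0 E=3 S=0 W=2
Step 4 [EW]: N:wait,E:car1-GO,S:wait,W:car5-GO | queues: N=0 E=2 S=0 W=1
Step 5 [EW]: N:wait,E:car4-GO,S:wait,W:car8-GO | queues: N=0 E=1 S=0 W=0
Cars crossed by step 5: 7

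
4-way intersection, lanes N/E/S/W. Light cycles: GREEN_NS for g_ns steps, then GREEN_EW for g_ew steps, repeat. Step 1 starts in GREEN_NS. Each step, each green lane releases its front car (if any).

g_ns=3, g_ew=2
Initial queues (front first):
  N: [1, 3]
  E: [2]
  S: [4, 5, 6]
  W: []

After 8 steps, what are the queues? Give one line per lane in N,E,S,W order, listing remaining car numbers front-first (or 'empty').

Step 1 [NS]: N:car1-GO,E:wait,S:car4-GO,W:wait | queues: N=1 E=1 S=2 W=0
Step 2 [NS]: N:car3-GO,E:wait,S:car5-GO,W:wait | queues: N=0 E=1 S=1 W=0
Step 3 [NS]: N:empty,E:wait,S:car6-GO,W:wait | queues: N=0 E=1 S=0 W=0
Step 4 [EW]: N:wait,E:car2-GO,S:wait,W:empty | queues: N=0 E=0 S=0 W=0

N: empty
E: empty
S: empty
W: empty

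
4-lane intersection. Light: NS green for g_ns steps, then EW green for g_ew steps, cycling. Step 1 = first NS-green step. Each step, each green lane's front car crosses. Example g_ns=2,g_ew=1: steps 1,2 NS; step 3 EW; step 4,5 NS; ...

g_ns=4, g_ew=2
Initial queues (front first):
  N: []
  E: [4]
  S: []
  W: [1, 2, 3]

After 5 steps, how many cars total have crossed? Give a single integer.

Step 1 [NS]: N:empty,E:wait,S:empty,W:wait | queues: N=0 E=1 S=0 W=3
Step 2 [NS]: N:empty,E:wait,S:empty,W:wait | queues: N=0 E=1 S=0 W=3
Step 3 [NS]: N:empty,E:wait,S:empty,W:wait | queues: N=0 E=1 S=0 W=3
Step 4 [NS]: N:empty,E:wait,S:empty,W:wait | queues: N=0 E=1 S=0 W=3
Step 5 [EW]: N:wait,E:car4-GO,S:wait,W:car1-GO | queues: N=0 E=0 S=0 W=2
Cars crossed by step 5: 2

Answer: 2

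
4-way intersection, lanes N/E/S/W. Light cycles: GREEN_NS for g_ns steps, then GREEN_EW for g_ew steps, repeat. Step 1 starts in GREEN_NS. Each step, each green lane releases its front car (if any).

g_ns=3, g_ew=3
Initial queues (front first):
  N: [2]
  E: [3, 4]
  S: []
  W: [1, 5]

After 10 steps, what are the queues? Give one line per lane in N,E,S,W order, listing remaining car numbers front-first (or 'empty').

Step 1 [NS]: N:car2-GO,E:wait,S:empty,W:wait | queues: N=0 E=2 S=0 W=2
Step 2 [NS]: N:empty,E:wait,S:empty,W:wait | queues: N=0 E=2 S=0 W=2
Step 3 [NS]: N:empty,E:wait,S:empty,W:wait | queues: N=0 E=2 S=0 W=2
Step 4 [EW]: N:wait,E:car3-GO,S:wait,W:car1-GO | queues: N=0 E=1 S=0 W=1
Step 5 [EW]: N:wait,E:car4-GO,S:wait,W:car5-GO | queues: N=0 E=0 S=0 W=0

N: empty
E: empty
S: empty
W: empty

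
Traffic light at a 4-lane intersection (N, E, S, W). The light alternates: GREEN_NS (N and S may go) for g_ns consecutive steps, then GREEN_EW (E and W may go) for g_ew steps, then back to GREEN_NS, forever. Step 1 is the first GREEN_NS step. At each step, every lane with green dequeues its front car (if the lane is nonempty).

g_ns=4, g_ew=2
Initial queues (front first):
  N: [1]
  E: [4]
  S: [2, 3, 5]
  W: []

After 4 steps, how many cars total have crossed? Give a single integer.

Answer: 4

Derivation:
Step 1 [NS]: N:car1-GO,E:wait,S:car2-GO,W:wait | queues: N=0 E=1 S=2 W=0
Step 2 [NS]: N:empty,E:wait,S:car3-GO,W:wait | queues: N=0 E=1 S=1 W=0
Step 3 [NS]: N:empty,E:wait,S:car5-GO,W:wait | queues: N=0 E=1 S=0 W=0
Step 4 [NS]: N:empty,E:wait,S:empty,W:wait | queues: N=0 E=1 S=0 W=0
Cars crossed by step 4: 4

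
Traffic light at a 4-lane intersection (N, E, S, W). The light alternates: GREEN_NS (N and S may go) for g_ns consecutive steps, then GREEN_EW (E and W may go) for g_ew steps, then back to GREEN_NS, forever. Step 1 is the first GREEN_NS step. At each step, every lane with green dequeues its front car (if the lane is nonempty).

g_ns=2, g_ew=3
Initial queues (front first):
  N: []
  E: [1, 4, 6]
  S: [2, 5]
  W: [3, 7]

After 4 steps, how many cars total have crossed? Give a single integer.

Step 1 [NS]: N:empty,E:wait,S:car2-GO,W:wait | queues: N=0 E=3 S=1 W=2
Step 2 [NS]: N:empty,E:wait,S:car5-GO,W:wait | queues: N=0 E=3 S=0 W=2
Step 3 [EW]: N:wait,E:car1-GO,S:wait,W:car3-GO | queues: N=0 E=2 S=0 W=1
Step 4 [EW]: N:wait,E:car4-GO,S:wait,W:car7-GO | queues: N=0 E=1 S=0 W=0
Cars crossed by step 4: 6

Answer: 6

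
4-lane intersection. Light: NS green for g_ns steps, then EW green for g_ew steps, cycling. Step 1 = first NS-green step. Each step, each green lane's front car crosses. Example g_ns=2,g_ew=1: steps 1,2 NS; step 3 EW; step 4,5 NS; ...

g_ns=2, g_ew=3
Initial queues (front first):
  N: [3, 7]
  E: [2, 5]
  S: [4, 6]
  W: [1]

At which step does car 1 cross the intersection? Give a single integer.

Step 1 [NS]: N:car3-GO,E:wait,S:car4-GO,W:wait | queues: N=1 E=2 S=1 W=1
Step 2 [NS]: N:car7-GO,E:wait,S:car6-GO,W:wait | queues: N=0 E=2 S=0 W=1
Step 3 [EW]: N:wait,E:car2-GO,S:wait,W:car1-GO | queues: N=0 E=1 S=0 W=0
Step 4 [EW]: N:wait,E:car5-GO,S:wait,W:empty | queues: N=0 E=0 S=0 W=0
Car 1 crosses at step 3

3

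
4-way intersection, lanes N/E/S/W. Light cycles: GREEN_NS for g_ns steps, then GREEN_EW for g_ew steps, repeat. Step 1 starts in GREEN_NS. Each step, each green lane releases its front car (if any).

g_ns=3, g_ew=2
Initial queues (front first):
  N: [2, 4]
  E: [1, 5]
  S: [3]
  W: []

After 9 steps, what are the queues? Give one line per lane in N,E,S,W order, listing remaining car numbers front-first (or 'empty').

Step 1 [NS]: N:car2-GO,E:wait,S:car3-GO,W:wait | queues: N=1 E=2 S=0 W=0
Step 2 [NS]: N:car4-GO,E:wait,S:empty,W:wait | queues: N=0 E=2 S=0 W=0
Step 3 [NS]: N:empty,E:wait,S:empty,W:wait | queues: N=0 E=2 S=0 W=0
Step 4 [EW]: N:wait,E:car1-GO,S:wait,W:empty | queues: N=0 E=1 S=0 W=0
Step 5 [EW]: N:wait,E:car5-GO,S:wait,W:empty | queues: N=0 E=0 S=0 W=0

N: empty
E: empty
S: empty
W: empty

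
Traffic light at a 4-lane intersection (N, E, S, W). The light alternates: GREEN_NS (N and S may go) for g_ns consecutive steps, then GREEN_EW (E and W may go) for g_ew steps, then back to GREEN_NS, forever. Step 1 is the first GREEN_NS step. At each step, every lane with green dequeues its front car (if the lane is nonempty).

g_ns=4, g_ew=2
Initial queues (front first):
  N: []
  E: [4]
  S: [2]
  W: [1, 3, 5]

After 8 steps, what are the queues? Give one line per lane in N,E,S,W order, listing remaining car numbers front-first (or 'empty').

Step 1 [NS]: N:empty,E:wait,S:car2-GO,W:wait | queues: N=0 E=1 S=0 W=3
Step 2 [NS]: N:empty,E:wait,S:empty,W:wait | queues: N=0 E=1 S=0 W=3
Step 3 [NS]: N:empty,E:wait,S:empty,W:wait | queues: N=0 E=1 S=0 W=3
Step 4 [NS]: N:empty,E:wait,S:empty,W:wait | queues: N=0 E=1 S=0 W=3
Step 5 [EW]: N:wait,E:car4-GO,S:wait,W:car1-GO | queues: N=0 E=0 S=0 W=2
Step 6 [EW]: N:wait,E:empty,S:wait,W:car3-GO | queues: N=0 E=0 S=0 W=1
Step 7 [NS]: N:empty,E:wait,S:empty,W:wait | queues: N=0 E=0 S=0 W=1
Step 8 [NS]: N:empty,E:wait,S:empty,W:wait | queues: N=0 E=0 S=0 W=1

N: empty
E: empty
S: empty
W: 5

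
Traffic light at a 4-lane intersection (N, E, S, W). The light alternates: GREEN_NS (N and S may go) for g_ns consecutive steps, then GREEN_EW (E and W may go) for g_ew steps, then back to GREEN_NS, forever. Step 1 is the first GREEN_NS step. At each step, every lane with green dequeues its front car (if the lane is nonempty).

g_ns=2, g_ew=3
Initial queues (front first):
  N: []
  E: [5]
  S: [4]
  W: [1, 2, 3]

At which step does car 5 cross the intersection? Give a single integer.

Step 1 [NS]: N:empty,E:wait,S:car4-GO,W:wait | queues: N=0 E=1 S=0 W=3
Step 2 [NS]: N:empty,E:wait,S:empty,W:wait | queues: N=0 E=1 S=0 W=3
Step 3 [EW]: N:wait,E:car5-GO,S:wait,W:car1-GO | queues: N=0 E=0 S=0 W=2
Step 4 [EW]: N:wait,E:empty,S:wait,W:car2-GO | queues: N=0 E=0 S=0 W=1
Step 5 [EW]: N:wait,E:empty,S:wait,W:car3-GO | queues: N=0 E=0 S=0 W=0
Car 5 crosses at step 3

3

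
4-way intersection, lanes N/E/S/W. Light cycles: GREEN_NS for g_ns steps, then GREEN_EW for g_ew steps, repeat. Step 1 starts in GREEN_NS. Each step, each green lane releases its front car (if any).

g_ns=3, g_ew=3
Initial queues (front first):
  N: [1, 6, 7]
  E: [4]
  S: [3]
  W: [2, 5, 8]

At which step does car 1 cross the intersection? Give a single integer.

Step 1 [NS]: N:car1-GO,E:wait,S:car3-GO,W:wait | queues: N=2 E=1 S=0 W=3
Step 2 [NS]: N:car6-GO,E:wait,S:empty,W:wait | queues: N=1 E=1 S=0 W=3
Step 3 [NS]: N:car7-GO,E:wait,S:empty,W:wait | queues: N=0 E=1 S=0 W=3
Step 4 [EW]: N:wait,E:car4-GO,S:wait,W:car2-GO | queues: N=0 E=0 S=0 W=2
Step 5 [EW]: N:wait,E:empty,S:wait,W:car5-GO | queues: N=0 E=0 S=0 W=1
Step 6 [EW]: N:wait,E:empty,S:wait,W:car8-GO | queues: N=0 E=0 S=0 W=0
Car 1 crosses at step 1

1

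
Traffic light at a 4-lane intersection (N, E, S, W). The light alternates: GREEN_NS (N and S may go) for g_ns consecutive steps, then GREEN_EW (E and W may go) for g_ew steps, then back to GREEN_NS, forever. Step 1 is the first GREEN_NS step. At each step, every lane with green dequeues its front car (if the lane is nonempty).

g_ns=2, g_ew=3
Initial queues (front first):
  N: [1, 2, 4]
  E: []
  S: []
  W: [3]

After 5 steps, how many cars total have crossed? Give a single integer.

Answer: 3

Derivation:
Step 1 [NS]: N:car1-GO,E:wait,S:empty,W:wait | queues: N=2 E=0 S=0 W=1
Step 2 [NS]: N:car2-GO,E:wait,S:empty,W:wait | queues: N=1 E=0 S=0 W=1
Step 3 [EW]: N:wait,E:empty,S:wait,W:car3-GO | queues: N=1 E=0 S=0 W=0
Step 4 [EW]: N:wait,E:empty,S:wait,W:empty | queues: N=1 E=0 S=0 W=0
Step 5 [EW]: N:wait,E:empty,S:wait,W:empty | queues: N=1 E=0 S=0 W=0
Cars crossed by step 5: 3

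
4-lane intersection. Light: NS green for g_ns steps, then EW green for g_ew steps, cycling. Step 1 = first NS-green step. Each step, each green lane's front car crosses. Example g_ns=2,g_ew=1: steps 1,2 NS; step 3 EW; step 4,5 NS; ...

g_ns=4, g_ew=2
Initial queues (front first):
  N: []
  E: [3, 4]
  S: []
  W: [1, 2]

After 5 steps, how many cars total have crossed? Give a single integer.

Step 1 [NS]: N:empty,E:wait,S:empty,W:wait | queues: N=0 E=2 S=0 W=2
Step 2 [NS]: N:empty,E:wait,S:empty,W:wait | queues: N=0 E=2 S=0 W=2
Step 3 [NS]: N:empty,E:wait,S:empty,W:wait | queues: N=0 E=2 S=0 W=2
Step 4 [NS]: N:empty,E:wait,S:empty,W:wait | queues: N=0 E=2 S=0 W=2
Step 5 [EW]: N:wait,E:car3-GO,S:wait,W:car1-GO | queues: N=0 E=1 S=0 W=1
Cars crossed by step 5: 2

Answer: 2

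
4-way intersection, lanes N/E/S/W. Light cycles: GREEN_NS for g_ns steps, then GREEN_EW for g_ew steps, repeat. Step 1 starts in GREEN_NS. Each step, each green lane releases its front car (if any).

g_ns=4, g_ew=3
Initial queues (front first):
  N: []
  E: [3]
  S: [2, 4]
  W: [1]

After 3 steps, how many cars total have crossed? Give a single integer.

Step 1 [NS]: N:empty,E:wait,S:car2-GO,W:wait | queues: N=0 E=1 S=1 W=1
Step 2 [NS]: N:empty,E:wait,S:car4-GO,W:wait | queues: N=0 E=1 S=0 W=1
Step 3 [NS]: N:empty,E:wait,S:empty,W:wait | queues: N=0 E=1 S=0 W=1
Cars crossed by step 3: 2

Answer: 2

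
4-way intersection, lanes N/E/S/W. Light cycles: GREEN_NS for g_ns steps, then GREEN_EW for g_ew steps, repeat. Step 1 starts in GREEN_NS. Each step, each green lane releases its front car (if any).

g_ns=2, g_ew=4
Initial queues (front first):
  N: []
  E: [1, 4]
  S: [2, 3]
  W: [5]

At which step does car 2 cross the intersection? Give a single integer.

Step 1 [NS]: N:empty,E:wait,S:car2-GO,W:wait | queues: N=0 E=2 S=1 W=1
Step 2 [NS]: N:empty,E:wait,S:car3-GO,W:wait | queues: N=0 E=2 S=0 W=1
Step 3 [EW]: N:wait,E:car1-GO,S:wait,W:car5-GO | queues: N=0 E=1 S=0 W=0
Step 4 [EW]: N:wait,E:car4-GO,S:wait,W:empty | queues: N=0 E=0 S=0 W=0
Car 2 crosses at step 1

1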